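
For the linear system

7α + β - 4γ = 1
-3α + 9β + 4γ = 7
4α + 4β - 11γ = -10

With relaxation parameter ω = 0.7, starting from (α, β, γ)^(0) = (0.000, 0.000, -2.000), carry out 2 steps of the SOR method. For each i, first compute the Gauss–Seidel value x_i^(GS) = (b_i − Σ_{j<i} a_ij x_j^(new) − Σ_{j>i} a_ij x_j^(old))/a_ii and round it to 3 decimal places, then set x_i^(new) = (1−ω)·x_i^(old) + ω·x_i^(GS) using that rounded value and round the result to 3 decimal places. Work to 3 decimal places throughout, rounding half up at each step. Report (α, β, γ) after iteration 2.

(-0.165, 0.772, 0.825)

Iteration 1:
  α: GS value = (1 - (1)·0.000 - (-4)·-2.000) / (7) = -1.000;  α ← (1−ω)·0.000 + ω·-1.000 = -0.700
  β: GS value = (7 - (-3)·-0.700 - (4)·-2.000) / (9) = 1.433;  β ← (1−ω)·0.000 + ω·1.433 = 1.003
  γ: GS value = (-10 - (4)·-0.700 - (4)·1.003) / (-11) = 1.019;  γ ← (1−ω)·-2.000 + ω·1.019 = 0.113
Iteration 2:
  α: GS value = (1 - (1)·1.003 - (-4)·0.113) / (7) = 0.064;  α ← (1−ω)·-0.700 + ω·0.064 = -0.165
  β: GS value = (7 - (-3)·-0.165 - (4)·0.113) / (9) = 0.673;  β ← (1−ω)·1.003 + ω·0.673 = 0.772
  γ: GS value = (-10 - (4)·-0.165 - (4)·0.772) / (-11) = 1.130;  γ ← (1−ω)·0.113 + ω·1.130 = 0.825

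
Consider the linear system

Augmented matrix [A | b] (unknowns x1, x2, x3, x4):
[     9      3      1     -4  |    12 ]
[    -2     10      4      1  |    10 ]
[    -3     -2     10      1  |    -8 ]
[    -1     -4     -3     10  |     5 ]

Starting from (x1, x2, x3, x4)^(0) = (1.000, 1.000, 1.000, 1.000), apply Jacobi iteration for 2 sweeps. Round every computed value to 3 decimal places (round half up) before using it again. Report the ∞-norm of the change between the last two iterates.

0.597

Iteration 1:
  x1 = (12 - (3)·1.000 - (1)·1.000 - (-4)·1.000) / (9) = 1.333
  x2 = (10 - (-2)·1.000 - (4)·1.000 - (1)·1.000) / (10) = 0.700
  x3 = (-8 - (-3)·1.000 - (-2)·1.000 - (1)·1.000) / (10) = -0.400
  x4 = (5 - (-1)·1.000 - (-4)·1.000 - (-3)·1.000) / (10) = 1.300
Iteration 2:
  x1 = (12 - (3)·0.700 - (1)·-0.400 - (-4)·1.300) / (9) = 1.722
  x2 = (10 - (-2)·1.333 - (4)·-0.400 - (1)·1.300) / (10) = 1.297
  x3 = (-8 - (-3)·1.333 - (-2)·0.700 - (1)·1.300) / (10) = -0.390
  x4 = (5 - (-1)·1.333 - (-4)·0.700 - (-3)·-0.400) / (10) = 0.793
Change: (0.389, 0.597, 0.010, -0.507) → max |·| = 0.597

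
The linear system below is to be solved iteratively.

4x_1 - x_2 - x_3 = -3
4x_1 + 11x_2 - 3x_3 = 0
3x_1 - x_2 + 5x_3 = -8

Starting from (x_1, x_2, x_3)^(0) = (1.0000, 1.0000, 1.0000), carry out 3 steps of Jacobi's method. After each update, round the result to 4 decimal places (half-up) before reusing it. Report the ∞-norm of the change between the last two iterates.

0.5409

Iteration 1:
  x_1 = (-3 - (-1)·1.0000 - (-1)·1.0000) / (4) = -0.2500
  x_2 = (0 - (4)·1.0000 - (-3)·1.0000) / (11) = -0.0909
  x_3 = (-8 - (3)·1.0000 - (-1)·1.0000) / (5) = -2.0000
Iteration 2:
  x_1 = (-3 - (-1)·-0.0909 - (-1)·-2.0000) / (4) = -1.2727
  x_2 = (0 - (4)·-0.2500 - (-3)·-2.0000) / (11) = -0.4545
  x_3 = (-8 - (3)·-0.2500 - (-1)·-0.0909) / (5) = -1.4682
Iteration 3:
  x_1 = (-3 - (-1)·-0.4545 - (-1)·-1.4682) / (4) = -1.2307
  x_2 = (0 - (4)·-1.2727 - (-3)·-1.4682) / (11) = 0.0624
  x_3 = (-8 - (3)·-1.2727 - (-1)·-0.4545) / (5) = -0.9273
Change: (0.0420, 0.5169, 0.5409) → max |·| = 0.5409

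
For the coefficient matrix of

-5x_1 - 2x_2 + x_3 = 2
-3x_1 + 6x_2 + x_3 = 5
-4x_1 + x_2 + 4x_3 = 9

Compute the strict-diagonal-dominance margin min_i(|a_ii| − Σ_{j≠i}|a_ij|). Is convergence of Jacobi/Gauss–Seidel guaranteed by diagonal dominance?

-1

row 1: |-5| − (2+1) = 2
row 2: |6| − (3+1) = 2
row 3: |4| − (4+1) = -1
minimum over rows = -1 → not strictly diagonally dominant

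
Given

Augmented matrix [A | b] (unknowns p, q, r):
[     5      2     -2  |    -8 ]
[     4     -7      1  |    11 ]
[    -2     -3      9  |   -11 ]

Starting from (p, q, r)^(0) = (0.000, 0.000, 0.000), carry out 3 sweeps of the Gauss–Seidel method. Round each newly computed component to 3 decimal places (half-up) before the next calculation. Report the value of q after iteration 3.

Iteration 1:
  p = (-8 - (2)·0.000 - (-2)·0.000) / (5) = -1.600
  q = (11 - (4)·-1.600 - (1)·0.000) / (-7) = -2.486
  r = (-11 - (-2)·-1.600 - (-3)·-2.486) / (9) = -2.406
Iteration 2:
  p = (-8 - (2)·-2.486 - (-2)·-2.406) / (5) = -1.568
  q = (11 - (4)·-1.568 - (1)·-2.406) / (-7) = -2.811
  r = (-11 - (-2)·-1.568 - (-3)·-2.811) / (9) = -2.508
Iteration 3:
  p = (-8 - (2)·-2.811 - (-2)·-2.508) / (5) = -1.479
  q = (11 - (4)·-1.479 - (1)·-2.508) / (-7) = -2.775
  r = (-11 - (-2)·-1.479 - (-3)·-2.775) / (9) = -2.476

-2.775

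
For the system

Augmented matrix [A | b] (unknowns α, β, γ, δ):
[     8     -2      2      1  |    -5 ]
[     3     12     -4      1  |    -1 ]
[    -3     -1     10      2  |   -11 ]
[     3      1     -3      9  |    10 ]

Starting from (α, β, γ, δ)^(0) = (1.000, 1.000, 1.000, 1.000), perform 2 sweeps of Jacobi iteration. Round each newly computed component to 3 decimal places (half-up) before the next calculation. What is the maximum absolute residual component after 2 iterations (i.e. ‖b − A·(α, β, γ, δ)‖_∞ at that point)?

Iteration 1:
  α = (-5 - (-2)·1.000 - (2)·1.000 - (1)·1.000) / (8) = -0.750
  β = (-1 - (3)·1.000 - (-4)·1.000 - (1)·1.000) / (12) = -0.083
  γ = (-11 - (-3)·1.000 - (-1)·1.000 - (2)·1.000) / (10) = -0.900
  δ = (10 - (3)·1.000 - (1)·1.000 - (-3)·1.000) / (9) = 1.000
Iteration 2:
  α = (-5 - (-2)·-0.083 - (2)·-0.900 - (1)·1.000) / (8) = -0.546
  β = (-1 - (3)·-0.750 - (-4)·-0.900 - (1)·1.000) / (12) = -0.279
  γ = (-11 - (-3)·-0.750 - (-1)·-0.083 - (2)·1.000) / (10) = -1.533
  δ = (10 - (3)·-0.750 - (1)·-0.083 - (-3)·-0.900) / (9) = 1.070
Residual b − A·x = (0.806, -3.216, 0.273, -2.312); ∞-norm = 3.216

3.216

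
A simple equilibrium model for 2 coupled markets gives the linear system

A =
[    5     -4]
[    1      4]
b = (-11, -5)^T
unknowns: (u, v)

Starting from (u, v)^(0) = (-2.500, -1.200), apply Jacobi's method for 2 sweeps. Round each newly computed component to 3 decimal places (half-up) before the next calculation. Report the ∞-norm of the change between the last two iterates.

0.460

Iteration 1:
  u = (-11 - (-4)·-1.200) / (5) = -3.160
  v = (-5 - (1)·-2.500) / (4) = -0.625
Iteration 2:
  u = (-11 - (-4)·-0.625) / (5) = -2.700
  v = (-5 - (1)·-3.160) / (4) = -0.460
Change: (0.460, 0.165) → max |·| = 0.460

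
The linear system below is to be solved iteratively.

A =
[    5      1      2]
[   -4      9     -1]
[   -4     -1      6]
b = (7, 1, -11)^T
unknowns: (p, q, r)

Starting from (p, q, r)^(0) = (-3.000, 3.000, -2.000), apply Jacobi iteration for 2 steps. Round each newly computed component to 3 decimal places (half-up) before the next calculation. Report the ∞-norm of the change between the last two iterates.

2.326

Iteration 1:
  p = (7 - (1)·3.000 - (2)·-2.000) / (5) = 1.600
  q = (1 - (-4)·-3.000 - (-1)·-2.000) / (9) = -1.444
  r = (-11 - (-4)·-3.000 - (-1)·3.000) / (6) = -3.333
Iteration 2:
  p = (7 - (1)·-1.444 - (2)·-3.333) / (5) = 3.022
  q = (1 - (-4)·1.600 - (-1)·-3.333) / (9) = 0.452
  r = (-11 - (-4)·1.600 - (-1)·-1.444) / (6) = -1.007
Change: (1.422, 1.896, 2.326) → max |·| = 2.326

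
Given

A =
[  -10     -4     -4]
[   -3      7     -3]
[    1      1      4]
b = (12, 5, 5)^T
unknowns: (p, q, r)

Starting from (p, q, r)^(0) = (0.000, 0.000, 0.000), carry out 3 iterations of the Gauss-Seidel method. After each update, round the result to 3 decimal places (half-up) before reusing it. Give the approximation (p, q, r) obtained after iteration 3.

(-2.053, 0.512, 1.635)

Iteration 1:
  p = (12 - (-4)·0.000 - (-4)·0.000) / (-10) = -1.200
  q = (5 - (-3)·-1.200 - (-3)·0.000) / (7) = 0.200
  r = (5 - (1)·-1.200 - (1)·0.200) / (4) = 1.500
Iteration 2:
  p = (12 - (-4)·0.200 - (-4)·1.500) / (-10) = -1.880
  q = (5 - (-3)·-1.880 - (-3)·1.500) / (7) = 0.551
  r = (5 - (1)·-1.880 - (1)·0.551) / (4) = 1.582
Iteration 3:
  p = (12 - (-4)·0.551 - (-4)·1.582) / (-10) = -2.053
  q = (5 - (-3)·-2.053 - (-3)·1.582) / (7) = 0.512
  r = (5 - (1)·-2.053 - (1)·0.512) / (4) = 1.635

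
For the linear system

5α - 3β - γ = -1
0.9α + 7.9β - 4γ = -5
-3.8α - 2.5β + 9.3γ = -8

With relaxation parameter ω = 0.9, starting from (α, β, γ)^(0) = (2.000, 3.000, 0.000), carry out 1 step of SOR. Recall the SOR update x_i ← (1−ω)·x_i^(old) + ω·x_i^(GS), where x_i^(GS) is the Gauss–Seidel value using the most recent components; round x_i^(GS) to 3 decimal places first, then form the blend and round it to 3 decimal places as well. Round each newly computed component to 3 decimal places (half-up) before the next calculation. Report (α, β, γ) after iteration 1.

Iteration 1:
  α: GS value = (-1 - (-3)·3.000 - (-1)·0.000) / (5) = 1.600;  α ← (1−ω)·2.000 + ω·1.600 = 1.640
  β: GS value = (-5 - (0.9)·1.640 - (-4)·0.000) / (7.9) = -0.820;  β ← (1−ω)·3.000 + ω·-0.820 = -0.438
  γ: GS value = (-8 - (-3.8)·1.640 - (-2.5)·-0.438) / (9.3) = -0.308;  γ ← (1−ω)·0.000 + ω·-0.308 = -0.277

(1.640, -0.438, -0.277)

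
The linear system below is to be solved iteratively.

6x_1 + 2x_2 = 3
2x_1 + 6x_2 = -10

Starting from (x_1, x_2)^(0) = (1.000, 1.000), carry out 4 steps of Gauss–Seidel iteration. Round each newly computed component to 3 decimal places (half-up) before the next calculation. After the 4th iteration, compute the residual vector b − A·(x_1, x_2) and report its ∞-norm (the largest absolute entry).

0.008

Iteration 1:
  x_1 = (3 - (2)·1.000) / (6) = 0.167
  x_2 = (-10 - (2)·0.167) / (6) = -1.722
Iteration 2:
  x_1 = (3 - (2)·-1.722) / (6) = 1.074
  x_2 = (-10 - (2)·1.074) / (6) = -2.025
Iteration 3:
  x_1 = (3 - (2)·-2.025) / (6) = 1.175
  x_2 = (-10 - (2)·1.175) / (6) = -2.058
Iteration 4:
  x_1 = (3 - (2)·-2.058) / (6) = 1.186
  x_2 = (-10 - (2)·1.186) / (6) = -2.062
Residual b − A·x = (0.008, 0.000); ∞-norm = 0.008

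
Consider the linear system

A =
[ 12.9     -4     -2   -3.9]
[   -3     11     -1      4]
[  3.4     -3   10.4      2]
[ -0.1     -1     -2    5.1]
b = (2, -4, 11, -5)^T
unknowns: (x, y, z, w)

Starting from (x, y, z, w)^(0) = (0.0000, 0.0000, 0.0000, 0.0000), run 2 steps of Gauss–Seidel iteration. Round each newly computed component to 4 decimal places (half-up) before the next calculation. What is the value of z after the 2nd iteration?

1.1817

Iteration 1:
  x = (2 - (-4)·0.0000 - (-2)·0.0000 - (-3.9)·0.0000) / (12.9) = 0.1550
  y = (-4 - (-3)·0.1550 - (-1)·0.0000 - (4)·0.0000) / (11) = -0.3214
  z = (11 - (3.4)·0.1550 - (-3)·-0.3214 - (2)·0.0000) / (10.4) = 0.9143
  w = (-5 - (-0.1)·0.1550 - (-1)·-0.3214 - (-2)·0.9143) / (5.1) = -0.6818
Iteration 2:
  x = (2 - (-4)·-0.3214 - (-2)·0.9143 - (-3.9)·-0.6818) / (12.9) = -0.0090
  y = (-4 - (-3)·-0.0090 - (-1)·0.9143 - (4)·-0.6818) / (11) = -0.0350
  z = (11 - (3.4)·-0.0090 - (-3)·-0.0350 - (2)·-0.6818) / (10.4) = 1.1817
  w = (-5 - (-0.1)·-0.0090 - (-1)·-0.0350 - (-2)·1.1817) / (5.1) = -0.5240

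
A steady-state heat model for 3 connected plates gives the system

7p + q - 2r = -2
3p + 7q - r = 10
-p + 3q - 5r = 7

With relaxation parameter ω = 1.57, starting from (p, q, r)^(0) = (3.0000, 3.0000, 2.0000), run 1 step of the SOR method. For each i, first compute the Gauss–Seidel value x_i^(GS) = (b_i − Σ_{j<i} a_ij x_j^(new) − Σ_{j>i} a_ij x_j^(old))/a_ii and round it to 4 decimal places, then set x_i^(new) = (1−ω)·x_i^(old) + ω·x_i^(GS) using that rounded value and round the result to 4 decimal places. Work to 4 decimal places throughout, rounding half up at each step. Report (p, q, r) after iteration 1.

Iteration 1:
  p: GS value = (-2 - (1)·3.0000 - (-2)·2.0000) / (7) = -0.1429;  p ← (1−ω)·3.0000 + ω·-0.1429 = -1.9344
  q: GS value = (10 - (3)·-1.9344 - (-1)·2.0000) / (7) = 2.5433;  q ← (1−ω)·3.0000 + ω·2.5433 = 2.2830
  r: GS value = (7 - (-1)·-1.9344 - (3)·2.2830) / (-5) = 0.3567;  r ← (1−ω)·2.0000 + ω·0.3567 = -0.5800

(-1.9344, 2.2830, -0.5800)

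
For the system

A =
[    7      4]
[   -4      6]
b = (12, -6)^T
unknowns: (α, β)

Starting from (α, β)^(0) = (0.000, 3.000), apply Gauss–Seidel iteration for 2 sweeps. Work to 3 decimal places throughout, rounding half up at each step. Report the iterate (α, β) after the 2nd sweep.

(2.286, 0.524)

Iteration 1:
  α = (12 - (4)·3.000) / (7) = 0.000
  β = (-6 - (-4)·0.000) / (6) = -1.000
Iteration 2:
  α = (12 - (4)·-1.000) / (7) = 2.286
  β = (-6 - (-4)·2.286) / (6) = 0.524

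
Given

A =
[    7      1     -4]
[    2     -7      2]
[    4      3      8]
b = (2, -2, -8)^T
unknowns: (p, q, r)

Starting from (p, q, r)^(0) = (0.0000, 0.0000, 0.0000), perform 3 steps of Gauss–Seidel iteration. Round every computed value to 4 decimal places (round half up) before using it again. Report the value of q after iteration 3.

0.0768

Iteration 1:
  p = (2 - (1)·0.0000 - (-4)·0.0000) / (7) = 0.2857
  q = (-2 - (2)·0.2857 - (2)·0.0000) / (-7) = 0.3673
  r = (-8 - (4)·0.2857 - (3)·0.3673) / (8) = -1.2806
Iteration 2:
  p = (2 - (1)·0.3673 - (-4)·-1.2806) / (7) = -0.4985
  q = (-2 - (2)·-0.4985 - (2)·-1.2806) / (-7) = -0.2226
  r = (-8 - (4)·-0.4985 - (3)·-0.2226) / (8) = -0.6673
Iteration 3:
  p = (2 - (1)·-0.2226 - (-4)·-0.6673) / (7) = -0.0638
  q = (-2 - (2)·-0.0638 - (2)·-0.6673) / (-7) = 0.0768
  r = (-8 - (4)·-0.0638 - (3)·0.0768) / (8) = -0.9969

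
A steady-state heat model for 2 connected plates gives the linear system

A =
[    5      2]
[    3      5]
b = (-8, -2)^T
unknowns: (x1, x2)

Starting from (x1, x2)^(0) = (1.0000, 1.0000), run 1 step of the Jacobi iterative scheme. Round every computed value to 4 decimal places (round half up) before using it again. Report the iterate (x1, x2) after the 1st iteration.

Iteration 1:
  x1 = (-8 - (2)·1.0000) / (5) = -2.0000
  x2 = (-2 - (3)·1.0000) / (5) = -1.0000

(-2.0000, -1.0000)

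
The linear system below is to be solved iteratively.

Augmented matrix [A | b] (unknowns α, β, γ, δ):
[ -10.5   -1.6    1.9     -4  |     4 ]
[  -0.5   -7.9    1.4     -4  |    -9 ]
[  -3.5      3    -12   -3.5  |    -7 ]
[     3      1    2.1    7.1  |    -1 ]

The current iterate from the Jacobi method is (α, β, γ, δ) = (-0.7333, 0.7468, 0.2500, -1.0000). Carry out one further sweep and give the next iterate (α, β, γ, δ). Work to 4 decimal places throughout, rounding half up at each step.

(-0.0686, 1.7363, 1.2756, -0.0101)

One sweep:
  α = (4 - (-1.6)·0.7468 - (1.9)·0.2500 - (-4)·-1.0000) / (-10.5) = -0.0686
  β = (-9 - (-0.5)·-0.7333 - (1.4)·0.2500 - (-4)·-1.0000) / (-7.9) = 1.7363
  γ = (-7 - (-3.5)·-0.7333 - (3)·0.7468 - (-3.5)·-1.0000) / (-12) = 1.2756
  δ = (-1 - (3)·-0.7333 - (1)·0.7468 - (2.1)·0.2500) / (7.1) = -0.0101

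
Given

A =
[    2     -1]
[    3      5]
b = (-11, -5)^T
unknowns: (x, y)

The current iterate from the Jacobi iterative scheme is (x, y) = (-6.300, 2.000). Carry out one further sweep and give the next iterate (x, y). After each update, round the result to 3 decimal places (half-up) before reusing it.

(-4.500, 2.780)

One sweep:
  x = (-11 - (-1)·2.000) / (2) = -4.500
  y = (-5 - (3)·-6.300) / (5) = 2.780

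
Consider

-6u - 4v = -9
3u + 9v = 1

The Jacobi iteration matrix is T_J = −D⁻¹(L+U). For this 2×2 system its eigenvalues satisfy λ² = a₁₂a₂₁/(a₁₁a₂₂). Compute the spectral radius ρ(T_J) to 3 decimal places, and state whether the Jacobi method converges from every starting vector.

0.471

a₁₂a₂₁/(a₁₁a₂₂) = (-4)·(3) / ((-6)·(9)) = 0.222222
ρ = √|0.222222| = √0.222222 = 0.471
ρ < 1, so Jacobi converges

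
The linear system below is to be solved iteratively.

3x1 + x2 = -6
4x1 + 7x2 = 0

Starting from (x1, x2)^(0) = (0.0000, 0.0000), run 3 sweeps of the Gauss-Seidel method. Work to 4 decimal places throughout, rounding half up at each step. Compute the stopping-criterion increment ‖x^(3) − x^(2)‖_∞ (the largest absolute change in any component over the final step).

0.0725

Iteration 1:
  x1 = (-6 - (1)·0.0000) / (3) = -2.0000
  x2 = (0 - (4)·-2.0000) / (7) = 1.1429
Iteration 2:
  x1 = (-6 - (1)·1.1429) / (3) = -2.3810
  x2 = (0 - (4)·-2.3810) / (7) = 1.3606
Iteration 3:
  x1 = (-6 - (1)·1.3606) / (3) = -2.4535
  x2 = (0 - (4)·-2.4535) / (7) = 1.4020
Change: (-0.0725, 0.0414) → max |·| = 0.0725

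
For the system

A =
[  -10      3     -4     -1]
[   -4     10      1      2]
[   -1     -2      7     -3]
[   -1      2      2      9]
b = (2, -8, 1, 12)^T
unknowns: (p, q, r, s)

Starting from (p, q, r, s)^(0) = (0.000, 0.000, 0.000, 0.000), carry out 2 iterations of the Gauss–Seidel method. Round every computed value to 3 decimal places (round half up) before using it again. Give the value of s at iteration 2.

1.487

Iteration 1:
  p = (2 - (3)·0.000 - (-4)·0.000 - (-1)·0.000) / (-10) = -0.200
  q = (-8 - (-4)·-0.200 - (1)·0.000 - (2)·0.000) / (10) = -0.880
  r = (1 - (-1)·-0.200 - (-2)·-0.880 - (-3)·0.000) / (7) = -0.137
  s = (12 - (-1)·-0.200 - (2)·-0.880 - (2)·-0.137) / (9) = 1.537
Iteration 2:
  p = (2 - (3)·-0.880 - (-4)·-0.137 - (-1)·1.537) / (-10) = -0.563
  q = (-8 - (-4)·-0.563 - (1)·-0.137 - (2)·1.537) / (10) = -1.319
  r = (1 - (-1)·-0.563 - (-2)·-1.319 - (-3)·1.537) / (7) = 0.344
  s = (12 - (-1)·-0.563 - (2)·-1.319 - (2)·0.344) / (9) = 1.487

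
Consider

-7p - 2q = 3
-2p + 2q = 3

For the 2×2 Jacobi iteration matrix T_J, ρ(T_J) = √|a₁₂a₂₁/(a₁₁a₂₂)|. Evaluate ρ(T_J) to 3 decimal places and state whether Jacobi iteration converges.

a₁₂a₂₁/(a₁₁a₂₂) = (-2)·(-2) / ((-7)·(2)) = -0.285714
ρ = √|-0.285714| = √0.285714 = 0.535
ρ < 1, so Jacobi converges

0.535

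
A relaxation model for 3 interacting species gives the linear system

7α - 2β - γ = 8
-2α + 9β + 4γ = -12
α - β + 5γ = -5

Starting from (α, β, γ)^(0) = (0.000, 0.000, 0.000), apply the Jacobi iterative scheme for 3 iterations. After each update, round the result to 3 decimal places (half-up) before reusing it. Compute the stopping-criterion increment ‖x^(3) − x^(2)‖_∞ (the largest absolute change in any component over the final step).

0.244

Iteration 1:
  α = (8 - (-2)·0.000 - (-1)·0.000) / (7) = 1.143
  β = (-12 - (-2)·0.000 - (4)·0.000) / (9) = -1.333
  γ = (-5 - (1)·0.000 - (-1)·0.000) / (5) = -1.000
Iteration 2:
  α = (8 - (-2)·-1.333 - (-1)·-1.000) / (7) = 0.619
  β = (-12 - (-2)·1.143 - (4)·-1.000) / (9) = -0.635
  γ = (-5 - (1)·1.143 - (-1)·-1.333) / (5) = -1.495
Iteration 3:
  α = (8 - (-2)·-0.635 - (-1)·-1.495) / (7) = 0.748
  β = (-12 - (-2)·0.619 - (4)·-1.495) / (9) = -0.531
  γ = (-5 - (1)·0.619 - (-1)·-0.635) / (5) = -1.251
Change: (0.129, 0.104, 0.244) → max |·| = 0.244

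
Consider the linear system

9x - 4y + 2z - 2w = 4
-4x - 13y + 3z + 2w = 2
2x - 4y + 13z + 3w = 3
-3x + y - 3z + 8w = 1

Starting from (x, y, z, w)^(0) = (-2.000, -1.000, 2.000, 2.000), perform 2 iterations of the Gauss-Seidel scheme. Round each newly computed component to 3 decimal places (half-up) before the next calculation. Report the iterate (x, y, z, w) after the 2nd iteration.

(0.734, -0.384, -0.008, 0.445)

Iteration 1:
  x = (4 - (-4)·-1.000 - (2)·2.000 - (-2)·2.000) / (9) = 0.000
  y = (2 - (-4)·0.000 - (3)·2.000 - (2)·2.000) / (-13) = 0.615
  z = (3 - (2)·0.000 - (-4)·0.615 - (3)·2.000) / (13) = -0.042
  w = (1 - (-3)·0.000 - (1)·0.615 - (-3)·-0.042) / (8) = 0.032
Iteration 2:
  x = (4 - (-4)·0.615 - (2)·-0.042 - (-2)·0.032) / (9) = 0.734
  y = (2 - (-4)·0.734 - (3)·-0.042 - (2)·0.032) / (-13) = -0.384
  z = (3 - (2)·0.734 - (-4)·-0.384 - (3)·0.032) / (13) = -0.008
  w = (1 - (-3)·0.734 - (1)·-0.384 - (-3)·-0.008) / (8) = 0.445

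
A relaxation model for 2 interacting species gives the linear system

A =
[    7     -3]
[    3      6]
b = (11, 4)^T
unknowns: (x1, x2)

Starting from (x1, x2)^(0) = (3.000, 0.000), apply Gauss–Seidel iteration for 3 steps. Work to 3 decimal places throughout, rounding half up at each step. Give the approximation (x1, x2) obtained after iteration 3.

(1.532, -0.099)

Iteration 1:
  x1 = (11 - (-3)·0.000) / (7) = 1.571
  x2 = (4 - (3)·1.571) / (6) = -0.119
Iteration 2:
  x1 = (11 - (-3)·-0.119) / (7) = 1.520
  x2 = (4 - (3)·1.520) / (6) = -0.093
Iteration 3:
  x1 = (11 - (-3)·-0.093) / (7) = 1.532
  x2 = (4 - (3)·1.532) / (6) = -0.099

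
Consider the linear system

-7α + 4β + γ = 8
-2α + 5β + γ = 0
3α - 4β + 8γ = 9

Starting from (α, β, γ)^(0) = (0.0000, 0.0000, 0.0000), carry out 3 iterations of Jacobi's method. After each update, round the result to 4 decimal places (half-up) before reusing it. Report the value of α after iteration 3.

Iteration 1:
  α = (8 - (4)·0.0000 - (1)·0.0000) / (-7) = -1.1429
  β = (0 - (-2)·0.0000 - (1)·0.0000) / (5) = 0.0000
  γ = (9 - (3)·0.0000 - (-4)·0.0000) / (8) = 1.1250
Iteration 2:
  α = (8 - (4)·0.0000 - (1)·1.1250) / (-7) = -0.9821
  β = (0 - (-2)·-1.1429 - (1)·1.1250) / (5) = -0.6822
  γ = (9 - (3)·-1.1429 - (-4)·0.0000) / (8) = 1.5536
Iteration 3:
  α = (8 - (4)·-0.6822 - (1)·1.5536) / (-7) = -1.3107
  β = (0 - (-2)·-0.9821 - (1)·1.5536) / (5) = -0.7036
  γ = (9 - (3)·-0.9821 - (-4)·-0.6822) / (8) = 1.1522

-1.3107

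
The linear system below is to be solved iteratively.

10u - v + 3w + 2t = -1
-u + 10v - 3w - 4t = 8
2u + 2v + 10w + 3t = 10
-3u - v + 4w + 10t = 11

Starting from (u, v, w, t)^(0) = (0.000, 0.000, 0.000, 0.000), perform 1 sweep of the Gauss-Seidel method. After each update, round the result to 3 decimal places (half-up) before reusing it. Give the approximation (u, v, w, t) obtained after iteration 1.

(-0.100, 0.790, 0.862, 0.804)

Iteration 1:
  u = (-1 - (-1)·0.000 - (3)·0.000 - (2)·0.000) / (10) = -0.100
  v = (8 - (-1)·-0.100 - (-3)·0.000 - (-4)·0.000) / (10) = 0.790
  w = (10 - (2)·-0.100 - (2)·0.790 - (3)·0.000) / (10) = 0.862
  t = (11 - (-3)·-0.100 - (-1)·0.790 - (4)·0.862) / (10) = 0.804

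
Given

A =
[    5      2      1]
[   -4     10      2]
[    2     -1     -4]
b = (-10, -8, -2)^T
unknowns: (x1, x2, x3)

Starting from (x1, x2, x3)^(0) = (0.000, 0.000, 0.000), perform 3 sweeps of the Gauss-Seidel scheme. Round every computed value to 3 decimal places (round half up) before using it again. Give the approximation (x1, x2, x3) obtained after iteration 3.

Iteration 1:
  x1 = (-10 - (2)·0.000 - (1)·0.000) / (5) = -2.000
  x2 = (-8 - (-4)·-2.000 - (2)·0.000) / (10) = -1.600
  x3 = (-2 - (2)·-2.000 - (-1)·-1.600) / (-4) = -0.100
Iteration 2:
  x1 = (-10 - (2)·-1.600 - (1)·-0.100) / (5) = -1.340
  x2 = (-8 - (-4)·-1.340 - (2)·-0.100) / (10) = -1.316
  x3 = (-2 - (2)·-1.340 - (-1)·-1.316) / (-4) = 0.159
Iteration 3:
  x1 = (-10 - (2)·-1.316 - (1)·0.159) / (5) = -1.505
  x2 = (-8 - (-4)·-1.505 - (2)·0.159) / (10) = -1.434
  x3 = (-2 - (2)·-1.505 - (-1)·-1.434) / (-4) = 0.106

(-1.505, -1.434, 0.106)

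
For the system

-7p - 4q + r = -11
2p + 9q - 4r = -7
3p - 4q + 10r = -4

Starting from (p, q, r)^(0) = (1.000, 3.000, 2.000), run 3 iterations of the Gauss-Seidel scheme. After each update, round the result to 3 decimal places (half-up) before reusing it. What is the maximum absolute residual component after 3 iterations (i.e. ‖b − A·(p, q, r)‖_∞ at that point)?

1.835

Iteration 1:
  p = (-11 - (-4)·3.000 - (1)·2.000) / (-7) = 0.143
  q = (-7 - (2)·0.143 - (-4)·2.000) / (9) = 0.079
  r = (-4 - (3)·0.143 - (-4)·0.079) / (10) = -0.411
Iteration 2:
  p = (-11 - (-4)·0.079 - (1)·-0.411) / (-7) = 1.468
  q = (-7 - (2)·1.468 - (-4)·-0.411) / (9) = -1.287
  r = (-4 - (3)·1.468 - (-4)·-1.287) / (10) = -1.355
Iteration 3:
  p = (-11 - (-4)·-1.287 - (1)·-1.355) / (-7) = 2.113
  q = (-7 - (2)·2.113 - (-4)·-1.355) / (9) = -1.850
  r = (-4 - (3)·2.113 - (-4)·-1.850) / (10) = -1.774
Residual b − A·x = (-1.835, -1.672, 0.001); ∞-norm = 1.835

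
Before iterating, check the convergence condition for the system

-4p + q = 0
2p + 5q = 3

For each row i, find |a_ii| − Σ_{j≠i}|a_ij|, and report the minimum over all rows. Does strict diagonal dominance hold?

row 1: |-4| − (1) = 3
row 2: |5| − (2) = 3
minimum over rows = 3 → strictly diagonally dominant (convergence guaranteed)

3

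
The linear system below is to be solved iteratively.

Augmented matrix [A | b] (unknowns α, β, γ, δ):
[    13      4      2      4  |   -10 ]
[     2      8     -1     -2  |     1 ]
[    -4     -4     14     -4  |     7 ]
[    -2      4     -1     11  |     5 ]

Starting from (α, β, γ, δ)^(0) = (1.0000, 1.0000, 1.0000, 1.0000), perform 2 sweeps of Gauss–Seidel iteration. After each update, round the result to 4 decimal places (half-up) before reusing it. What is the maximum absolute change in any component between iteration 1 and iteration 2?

0.4334

Iteration 1:
  α = (-10 - (4)·1.0000 - (2)·1.0000 - (4)·1.0000) / (13) = -1.5385
  β = (1 - (2)·-1.5385 - (-1)·1.0000 - (-2)·1.0000) / (8) = 0.8846
  γ = (7 - (-4)·-1.5385 - (-4)·0.8846 - (-4)·1.0000) / (14) = 0.5989
  δ = (5 - (-2)·-1.5385 - (4)·0.8846 - (-1)·0.5989) / (11) = -0.0924
Iteration 2:
  α = (-10 - (4)·0.8846 - (2)·0.5989 - (4)·-0.0924) / (13) = -1.1051
  β = (1 - (2)·-1.1051 - (-1)·0.5989 - (-2)·-0.0924) / (8) = 0.4530
  γ = (7 - (-4)·-1.1051 - (-4)·0.4530 - (-4)·-0.0924) / (14) = 0.2873
  δ = (5 - (-2)·-1.1051 - (4)·0.4530 - (-1)·0.2873) / (11) = 0.1150
Change: (0.4334, -0.4316, -0.3116, 0.2074) → max |·| = 0.4334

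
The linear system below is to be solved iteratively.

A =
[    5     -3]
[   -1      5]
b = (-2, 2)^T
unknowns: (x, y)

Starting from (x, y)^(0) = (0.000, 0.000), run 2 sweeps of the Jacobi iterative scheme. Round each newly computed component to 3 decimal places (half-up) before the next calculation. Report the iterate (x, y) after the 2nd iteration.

(-0.160, 0.320)

Iteration 1:
  x = (-2 - (-3)·0.000) / (5) = -0.400
  y = (2 - (-1)·0.000) / (5) = 0.400
Iteration 2:
  x = (-2 - (-3)·0.400) / (5) = -0.160
  y = (2 - (-1)·-0.400) / (5) = 0.320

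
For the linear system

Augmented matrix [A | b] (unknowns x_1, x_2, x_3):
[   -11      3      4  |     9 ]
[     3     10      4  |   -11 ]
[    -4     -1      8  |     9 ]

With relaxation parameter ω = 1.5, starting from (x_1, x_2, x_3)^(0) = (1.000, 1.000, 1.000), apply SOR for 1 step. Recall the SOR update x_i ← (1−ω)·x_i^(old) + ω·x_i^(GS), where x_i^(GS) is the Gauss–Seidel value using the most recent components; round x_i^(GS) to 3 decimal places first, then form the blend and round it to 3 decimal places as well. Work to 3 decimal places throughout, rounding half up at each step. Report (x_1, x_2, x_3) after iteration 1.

Iteration 1:
  x_1: GS value = (9 - (3)·1.000 - (4)·1.000) / (-11) = -0.182;  x_1 ← (1−ω)·1.000 + ω·-0.182 = -0.773
  x_2: GS value = (-11 - (3)·-0.773 - (4)·1.000) / (10) = -1.268;  x_2 ← (1−ω)·1.000 + ω·-1.268 = -2.402
  x_3: GS value = (9 - (-4)·-0.773 - (-1)·-2.402) / (8) = 0.438;  x_3 ← (1−ω)·1.000 + ω·0.438 = 0.157

(-0.773, -2.402, 0.157)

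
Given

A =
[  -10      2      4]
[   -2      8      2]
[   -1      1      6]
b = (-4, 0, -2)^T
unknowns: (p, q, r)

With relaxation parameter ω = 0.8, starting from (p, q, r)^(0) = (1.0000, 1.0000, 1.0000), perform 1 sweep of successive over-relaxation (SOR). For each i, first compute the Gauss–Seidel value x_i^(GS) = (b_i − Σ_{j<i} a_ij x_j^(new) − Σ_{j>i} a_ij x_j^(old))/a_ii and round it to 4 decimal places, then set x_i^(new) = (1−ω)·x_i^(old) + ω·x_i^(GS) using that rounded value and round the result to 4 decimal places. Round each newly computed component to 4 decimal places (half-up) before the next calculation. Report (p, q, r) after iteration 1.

(1.0000, 0.2000, 0.0400)

Iteration 1:
  p: GS value = (-4 - (2)·1.0000 - (4)·1.0000) / (-10) = 1.0000;  p ← (1−ω)·1.0000 + ω·1.0000 = 1.0000
  q: GS value = (0 - (-2)·1.0000 - (2)·1.0000) / (8) = 0.0000;  q ← (1−ω)·1.0000 + ω·0.0000 = 0.2000
  r: GS value = (-2 - (-1)·1.0000 - (1)·0.2000) / (6) = -0.2000;  r ← (1−ω)·1.0000 + ω·-0.2000 = 0.0400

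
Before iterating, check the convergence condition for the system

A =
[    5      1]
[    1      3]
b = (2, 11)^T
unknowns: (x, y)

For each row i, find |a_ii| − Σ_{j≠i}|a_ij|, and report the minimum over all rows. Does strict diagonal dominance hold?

row 1: |5| − (1) = 4
row 2: |3| − (1) = 2
minimum over rows = 2 → strictly diagonally dominant (convergence guaranteed)

2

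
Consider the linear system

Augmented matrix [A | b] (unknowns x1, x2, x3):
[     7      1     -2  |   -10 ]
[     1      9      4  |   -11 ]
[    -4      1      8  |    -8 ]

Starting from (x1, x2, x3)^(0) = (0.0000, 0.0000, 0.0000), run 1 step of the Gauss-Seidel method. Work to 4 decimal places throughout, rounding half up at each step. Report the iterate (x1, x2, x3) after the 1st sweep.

(-1.4286, -1.0635, -1.5814)

Iteration 1:
  x1 = (-10 - (1)·0.0000 - (-2)·0.0000) / (7) = -1.4286
  x2 = (-11 - (1)·-1.4286 - (4)·0.0000) / (9) = -1.0635
  x3 = (-8 - (-4)·-1.4286 - (1)·-1.0635) / (8) = -1.5814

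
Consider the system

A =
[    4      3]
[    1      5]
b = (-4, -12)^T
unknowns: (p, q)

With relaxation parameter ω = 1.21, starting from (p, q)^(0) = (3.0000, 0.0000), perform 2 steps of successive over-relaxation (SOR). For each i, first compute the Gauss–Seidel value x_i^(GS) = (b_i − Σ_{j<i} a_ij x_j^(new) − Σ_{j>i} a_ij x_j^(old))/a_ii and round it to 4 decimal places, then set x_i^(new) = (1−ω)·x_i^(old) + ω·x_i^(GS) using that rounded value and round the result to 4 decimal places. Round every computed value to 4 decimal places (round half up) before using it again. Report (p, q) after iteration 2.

(1.4076, -2.7283)

Iteration 1:
  p: GS value = (-4 - (3)·0.0000) / (4) = -1.0000;  p ← (1−ω)·3.0000 + ω·-1.0000 = -1.8400
  q: GS value = (-12 - (1)·-1.8400) / (5) = -2.0320;  q ← (1−ω)·0.0000 + ω·-2.0320 = -2.4587
Iteration 2:
  p: GS value = (-4 - (3)·-2.4587) / (4) = 0.8440;  p ← (1−ω)·-1.8400 + ω·0.8440 = 1.4076
  q: GS value = (-12 - (1)·1.4076) / (5) = -2.6815;  q ← (1−ω)·-2.4587 + ω·-2.6815 = -2.7283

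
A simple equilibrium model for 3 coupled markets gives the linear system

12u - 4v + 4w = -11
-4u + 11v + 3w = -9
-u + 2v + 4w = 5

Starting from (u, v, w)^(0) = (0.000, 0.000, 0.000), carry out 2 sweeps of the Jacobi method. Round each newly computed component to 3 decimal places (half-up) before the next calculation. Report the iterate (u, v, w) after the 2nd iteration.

(-1.606, -1.493, 1.430)

Iteration 1:
  u = (-11 - (-4)·0.000 - (4)·0.000) / (12) = -0.917
  v = (-9 - (-4)·0.000 - (3)·0.000) / (11) = -0.818
  w = (5 - (-1)·0.000 - (2)·0.000) / (4) = 1.250
Iteration 2:
  u = (-11 - (-4)·-0.818 - (4)·1.250) / (12) = -1.606
  v = (-9 - (-4)·-0.917 - (3)·1.250) / (11) = -1.493
  w = (5 - (-1)·-0.917 - (2)·-0.818) / (4) = 1.430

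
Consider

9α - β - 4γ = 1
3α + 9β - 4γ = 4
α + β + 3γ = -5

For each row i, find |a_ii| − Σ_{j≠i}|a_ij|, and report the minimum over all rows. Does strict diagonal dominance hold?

row 1: |9| − (1+4) = 4
row 2: |9| − (3+4) = 2
row 3: |3| − (1+1) = 1
minimum over rows = 1 → strictly diagonally dominant (convergence guaranteed)

1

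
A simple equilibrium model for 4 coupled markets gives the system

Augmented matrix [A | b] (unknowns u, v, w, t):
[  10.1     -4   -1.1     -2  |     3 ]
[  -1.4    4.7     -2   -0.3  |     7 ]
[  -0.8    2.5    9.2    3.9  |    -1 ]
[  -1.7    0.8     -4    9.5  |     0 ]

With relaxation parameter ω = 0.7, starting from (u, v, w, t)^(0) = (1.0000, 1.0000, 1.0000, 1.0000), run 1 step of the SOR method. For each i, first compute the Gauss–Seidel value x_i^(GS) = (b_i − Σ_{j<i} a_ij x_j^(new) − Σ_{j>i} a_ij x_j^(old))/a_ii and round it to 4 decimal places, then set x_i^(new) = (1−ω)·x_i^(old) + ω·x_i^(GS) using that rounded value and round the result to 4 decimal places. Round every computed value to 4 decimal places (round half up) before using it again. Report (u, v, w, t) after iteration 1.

(1.0000, 1.8936, -0.3721, 0.2040)

Iteration 1:
  u: GS value = (3 - (-4)·1.0000 - (-1.1)·1.0000 - (-2)·1.0000) / (10.1) = 1.0000;  u ← (1−ω)·1.0000 + ω·1.0000 = 1.0000
  v: GS value = (7 - (-1.4)·1.0000 - (-2)·1.0000 - (-0.3)·1.0000) / (4.7) = 2.2766;  v ← (1−ω)·1.0000 + ω·2.2766 = 1.8936
  w: GS value = (-1 - (-0.8)·1.0000 - (2.5)·1.8936 - (3.9)·1.0000) / (9.2) = -0.9602;  w ← (1−ω)·1.0000 + ω·-0.9602 = -0.3721
  t: GS value = (0 - (-1.7)·1.0000 - (0.8)·1.8936 - (-4)·-0.3721) / (9.5) = -0.1372;  t ← (1−ω)·1.0000 + ω·-0.1372 = 0.2040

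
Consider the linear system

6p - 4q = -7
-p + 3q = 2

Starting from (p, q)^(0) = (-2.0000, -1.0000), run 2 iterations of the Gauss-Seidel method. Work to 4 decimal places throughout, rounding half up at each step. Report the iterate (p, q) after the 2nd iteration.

Iteration 1:
  p = (-7 - (-4)·-1.0000) / (6) = -1.8333
  q = (2 - (-1)·-1.8333) / (3) = 0.0556
Iteration 2:
  p = (-7 - (-4)·0.0556) / (6) = -1.1296
  q = (2 - (-1)·-1.1296) / (3) = 0.2901

(-1.1296, 0.2901)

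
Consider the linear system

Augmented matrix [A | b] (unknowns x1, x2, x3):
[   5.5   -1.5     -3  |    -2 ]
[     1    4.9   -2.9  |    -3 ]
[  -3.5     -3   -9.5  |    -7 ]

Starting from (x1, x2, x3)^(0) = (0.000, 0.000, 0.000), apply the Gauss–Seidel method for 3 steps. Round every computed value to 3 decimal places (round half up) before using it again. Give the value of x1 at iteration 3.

Iteration 1:
  x1 = (-2 - (-1.5)·0.000 - (-3)·0.000) / (5.5) = -0.364
  x2 = (-3 - (1)·-0.364 - (-2.9)·0.000) / (4.9) = -0.538
  x3 = (-7 - (-3.5)·-0.364 - (-3)·-0.538) / (-9.5) = 1.041
Iteration 2:
  x1 = (-2 - (-1.5)·-0.538 - (-3)·1.041) / (5.5) = 0.057
  x2 = (-3 - (1)·0.057 - (-2.9)·1.041) / (4.9) = -0.008
  x3 = (-7 - (-3.5)·0.057 - (-3)·-0.008) / (-9.5) = 0.718
Iteration 3:
  x1 = (-2 - (-1.5)·-0.008 - (-3)·0.718) / (5.5) = 0.026
  x2 = (-3 - (1)·0.026 - (-2.9)·0.718) / (4.9) = -0.193
  x3 = (-7 - (-3.5)·0.026 - (-3)·-0.193) / (-9.5) = 0.788

0.026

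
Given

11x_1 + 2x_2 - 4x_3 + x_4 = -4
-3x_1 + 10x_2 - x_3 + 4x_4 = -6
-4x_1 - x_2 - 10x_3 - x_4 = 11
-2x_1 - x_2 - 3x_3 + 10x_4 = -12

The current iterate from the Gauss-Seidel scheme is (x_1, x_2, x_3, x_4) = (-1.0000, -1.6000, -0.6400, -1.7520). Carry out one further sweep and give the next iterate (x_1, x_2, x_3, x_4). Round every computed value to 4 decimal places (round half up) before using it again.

One sweep:
  x_1 = (-4 - (2)·-1.6000 - (-4)·-0.6400 - (1)·-1.7520) / (11) = -0.1462
  x_2 = (-6 - (-3)·-0.1462 - (-1)·-0.6400 - (4)·-1.7520) / (10) = -0.0071
  x_3 = (11 - (-4)·-0.1462 - (-1)·-0.0071 - (-1)·-1.7520) / (-10) = -0.8656
  x_4 = (-12 - (-2)·-0.1462 - (-1)·-0.0071 - (-3)·-0.8656) / (10) = -1.4896

(-0.1462, -0.0071, -0.8656, -1.4896)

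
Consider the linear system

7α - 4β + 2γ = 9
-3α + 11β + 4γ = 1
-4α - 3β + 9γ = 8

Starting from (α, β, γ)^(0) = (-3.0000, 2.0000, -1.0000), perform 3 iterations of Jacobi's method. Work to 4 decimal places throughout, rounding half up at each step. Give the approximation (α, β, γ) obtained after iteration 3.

Iteration 1:
  α = (9 - (-4)·2.0000 - (2)·-1.0000) / (7) = 2.7143
  β = (1 - (-3)·-3.0000 - (4)·-1.0000) / (11) = -0.3636
  γ = (8 - (-4)·-3.0000 - (-3)·2.0000) / (9) = 0.2222
Iteration 2:
  α = (9 - (-4)·-0.3636 - (2)·0.2222) / (7) = 1.0145
  β = (1 - (-3)·2.7143 - (4)·0.2222) / (11) = 0.7504
  γ = (8 - (-4)·2.7143 - (-3)·-0.3636) / (9) = 1.9740
Iteration 3:
  α = (9 - (-4)·0.7504 - (2)·1.9740) / (7) = 1.1505
  β = (1 - (-3)·1.0145 - (4)·1.9740) / (11) = -0.3502
  γ = (8 - (-4)·1.0145 - (-3)·0.7504) / (9) = 1.5899

(1.1505, -0.3502, 1.5899)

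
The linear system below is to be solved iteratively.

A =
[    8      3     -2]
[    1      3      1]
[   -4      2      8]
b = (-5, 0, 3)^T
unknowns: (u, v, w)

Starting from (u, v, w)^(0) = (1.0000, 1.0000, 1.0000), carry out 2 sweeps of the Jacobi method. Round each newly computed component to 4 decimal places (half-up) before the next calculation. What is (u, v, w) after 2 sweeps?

(-0.2187, 0.0417, 0.1667)

Iteration 1:
  u = (-5 - (3)·1.0000 - (-2)·1.0000) / (8) = -0.7500
  v = (0 - (1)·1.0000 - (1)·1.0000) / (3) = -0.6667
  w = (3 - (-4)·1.0000 - (2)·1.0000) / (8) = 0.6250
Iteration 2:
  u = (-5 - (3)·-0.6667 - (-2)·0.6250) / (8) = -0.2187
  v = (0 - (1)·-0.7500 - (1)·0.6250) / (3) = 0.0417
  w = (3 - (-4)·-0.7500 - (2)·-0.6667) / (8) = 0.1667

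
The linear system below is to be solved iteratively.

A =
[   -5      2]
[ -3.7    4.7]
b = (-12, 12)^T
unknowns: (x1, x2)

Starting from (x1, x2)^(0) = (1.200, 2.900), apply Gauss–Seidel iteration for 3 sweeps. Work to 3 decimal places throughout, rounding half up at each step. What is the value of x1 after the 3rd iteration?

4.852

Iteration 1:
  x1 = (-12 - (2)·2.900) / (-5) = 3.560
  x2 = (12 - (-3.7)·3.560) / (4.7) = 5.356
Iteration 2:
  x1 = (-12 - (2)·5.356) / (-5) = 4.542
  x2 = (12 - (-3.7)·4.542) / (4.7) = 6.129
Iteration 3:
  x1 = (-12 - (2)·6.129) / (-5) = 4.852
  x2 = (12 - (-3.7)·4.852) / (4.7) = 6.373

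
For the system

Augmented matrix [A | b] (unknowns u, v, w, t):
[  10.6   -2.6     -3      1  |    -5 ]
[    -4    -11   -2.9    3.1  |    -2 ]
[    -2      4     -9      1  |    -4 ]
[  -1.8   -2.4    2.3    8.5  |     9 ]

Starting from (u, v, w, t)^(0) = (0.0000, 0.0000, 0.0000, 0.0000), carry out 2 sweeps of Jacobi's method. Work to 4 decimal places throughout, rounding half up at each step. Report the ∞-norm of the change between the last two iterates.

Iteration 1:
  u = (-5 - (-2.6)·0.0000 - (-3)·0.0000 - (1)·0.0000) / (10.6) = -0.4717
  v = (-2 - (-4)·0.0000 - (-2.9)·0.0000 - (3.1)·0.0000) / (-11) = 0.1818
  w = (-4 - (-2)·0.0000 - (4)·0.0000 - (1)·0.0000) / (-9) = 0.4444
  t = (9 - (-1.8)·0.0000 - (-2.4)·0.0000 - (2.3)·0.0000) / (8.5) = 1.0588
Iteration 2:
  u = (-5 - (-2.6)·0.1818 - (-3)·0.4444 - (1)·1.0588) / (10.6) = -0.4012
  v = (-2 - (-4)·-0.4717 - (-2.9)·0.4444 - (3.1)·1.0588) / (-11) = 0.5346
  w = (-4 - (-2)·-0.4717 - (4)·0.1818 - (1)·1.0588) / (-9) = 0.7477
  t = (9 - (-1.8)·-0.4717 - (-2.4)·0.1818 - (2.3)·0.4444) / (8.5) = 0.8900
Change: (0.0705, 0.3528, 0.3033, -0.1688) → max |·| = 0.3528

0.3528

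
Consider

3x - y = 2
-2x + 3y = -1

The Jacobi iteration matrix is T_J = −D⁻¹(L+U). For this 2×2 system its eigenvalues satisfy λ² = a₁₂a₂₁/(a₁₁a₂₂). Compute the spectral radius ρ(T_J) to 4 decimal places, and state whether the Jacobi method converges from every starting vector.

a₁₂a₂₁/(a₁₁a₂₂) = (-1)·(-2) / ((3)·(3)) = 0.222222
ρ = √|0.222222| = √0.222222 = 0.4714
ρ < 1, so Jacobi converges

0.4714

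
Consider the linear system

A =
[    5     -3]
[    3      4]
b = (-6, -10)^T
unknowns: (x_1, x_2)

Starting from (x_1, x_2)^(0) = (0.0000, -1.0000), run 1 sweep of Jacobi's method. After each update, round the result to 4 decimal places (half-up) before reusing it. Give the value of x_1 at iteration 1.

-1.8000

Iteration 1:
  x_1 = (-6 - (-3)·-1.0000) / (5) = -1.8000
  x_2 = (-10 - (3)·0.0000) / (4) = -2.5000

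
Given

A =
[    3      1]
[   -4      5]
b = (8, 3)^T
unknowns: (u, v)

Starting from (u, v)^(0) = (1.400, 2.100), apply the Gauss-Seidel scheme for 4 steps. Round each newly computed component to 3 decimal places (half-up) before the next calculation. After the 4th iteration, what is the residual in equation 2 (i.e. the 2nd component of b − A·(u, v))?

-0.002

Iteration 1:
  u = (8 - (1)·2.100) / (3) = 1.967
  v = (3 - (-4)·1.967) / (5) = 2.174
Iteration 2:
  u = (8 - (1)·2.174) / (3) = 1.942
  v = (3 - (-4)·1.942) / (5) = 2.154
Iteration 3:
  u = (8 - (1)·2.154) / (3) = 1.949
  v = (3 - (-4)·1.949) / (5) = 2.159
Iteration 4:
  u = (8 - (1)·2.159) / (3) = 1.947
  v = (3 - (-4)·1.947) / (5) = 2.158
Residual b − A·x = (0.001, -0.002)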